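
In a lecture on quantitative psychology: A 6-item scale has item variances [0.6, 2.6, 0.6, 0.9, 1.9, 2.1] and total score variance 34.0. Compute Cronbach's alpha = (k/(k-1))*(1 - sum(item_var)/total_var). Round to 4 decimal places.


alpha = (k/(k-1)) * (1 - sum(s_i^2)/s_total^2)
sum(item variances) = 8.7
k/(k-1) = 6/5 = 1.2
1 - 8.7/34.0 = 1 - 0.255882 = 0.744118
alpha = 1.2 * 0.744118
= 0.8929


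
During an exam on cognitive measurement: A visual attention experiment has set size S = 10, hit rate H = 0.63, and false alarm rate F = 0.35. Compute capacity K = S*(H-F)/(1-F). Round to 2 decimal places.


K = S * (H - F) / (1 - F)
H - F = 0.28
1 - F = 0.65
K = 10 * 0.28 / 0.65
= 4.31


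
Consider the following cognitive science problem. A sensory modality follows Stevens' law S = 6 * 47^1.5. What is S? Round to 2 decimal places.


S = 6 * 47^1.5
47^1.5 = 322.2158
S = 6 * 322.2158
= 1933.29


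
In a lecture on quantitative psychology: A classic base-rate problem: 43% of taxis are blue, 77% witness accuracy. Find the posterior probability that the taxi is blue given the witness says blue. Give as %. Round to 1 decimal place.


P(blue | says blue) = P(says blue | blue)*P(blue) / [P(says blue | blue)*P(blue) + P(says blue | not blue)*P(not blue)]
Numerator = 0.77 * 0.43 = 0.3311
False identification = 0.23 * 0.57 = 0.1311
P = 0.3311 / (0.3311 + 0.1311)
= 0.3311 / 0.4622
As percentage = 71.6


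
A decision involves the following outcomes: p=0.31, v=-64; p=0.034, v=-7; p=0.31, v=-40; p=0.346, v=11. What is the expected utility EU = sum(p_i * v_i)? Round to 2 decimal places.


EU = sum(p_i * v_i)
0.31 * -64 = -19.84
0.034 * -7 = -0.238
0.31 * -40 = -12.4
0.346 * 11 = 3.806
EU = -19.84 + -0.238 + -12.4 + 3.806
= -28.67


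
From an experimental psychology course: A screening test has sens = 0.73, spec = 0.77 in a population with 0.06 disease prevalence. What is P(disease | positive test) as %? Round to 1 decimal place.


PPV = (sens * prev) / (sens * prev + (1-spec) * (1-prev))
Numerator = 0.73 * 0.06 = 0.0438
P(positive and no disease) = (1 - spec) * (1 - prev) = (1 - 0.77) * (1 - 0.06) = 0.2162
Denominator = 0.0438 + 0.2162 = 0.26
PPV = 0.0438 / 0.26 = 0.168462
As percentage = 16.8


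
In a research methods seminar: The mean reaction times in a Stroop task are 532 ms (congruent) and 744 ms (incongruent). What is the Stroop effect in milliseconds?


Stroop effect = RT(incongruent) - RT(congruent)
= 744 - 532
= 212 ms


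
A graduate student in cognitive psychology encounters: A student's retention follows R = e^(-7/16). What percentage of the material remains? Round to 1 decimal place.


R = e^(-t/S)
-t/S = -7/16 = -0.4375
R = e^(-0.4375) = 0.645649
Percentage = 0.645649 * 100
= 64.6


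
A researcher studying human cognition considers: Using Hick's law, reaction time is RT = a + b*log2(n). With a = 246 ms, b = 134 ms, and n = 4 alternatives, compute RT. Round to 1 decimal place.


RT = 246 + 134 * log2(4)
log2(4) = 2.0
RT = 246 + 134 * 2.0
= 246 + 268.0
= 514.0 ms


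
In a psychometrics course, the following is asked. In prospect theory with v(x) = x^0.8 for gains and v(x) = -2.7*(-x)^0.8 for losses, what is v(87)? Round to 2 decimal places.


Since x = 87 >= 0, use v(x) = x^0.8
87^0.8 = 35.6136
v(87) = 35.61


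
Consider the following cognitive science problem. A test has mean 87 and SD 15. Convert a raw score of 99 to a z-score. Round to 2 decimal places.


z = (X - mu) / sigma
= (99 - 87) / 15
= 12 / 15
= 0.80


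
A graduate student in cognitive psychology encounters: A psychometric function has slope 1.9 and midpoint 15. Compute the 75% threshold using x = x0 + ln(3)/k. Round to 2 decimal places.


At P = 0.75: 0.75 = 1/(1 + e^(-k*(x-x0)))
Solving: e^(-k*(x-x0)) = 1/3
x = x0 + ln(3)/k
ln(3) = 1.0986
x = 15 + 1.0986/1.9
= 15 + 0.5782
= 15.58


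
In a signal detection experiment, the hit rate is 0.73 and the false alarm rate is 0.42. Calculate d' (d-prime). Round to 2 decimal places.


d' = z(HR) - z(FAR)
z(0.73) = 0.6128
z(0.42) = -0.2019
d' = 0.6128 - -0.2019
= 0.81


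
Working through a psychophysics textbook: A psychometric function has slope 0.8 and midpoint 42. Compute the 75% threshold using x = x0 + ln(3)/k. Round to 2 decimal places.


At P = 0.75: 0.75 = 1/(1 + e^(-k*(x-x0)))
Solving: e^(-k*(x-x0)) = 1/3
x = x0 + ln(3)/k
ln(3) = 1.0986
x = 42 + 1.0986/0.8
= 42 + 1.3732
= 43.37


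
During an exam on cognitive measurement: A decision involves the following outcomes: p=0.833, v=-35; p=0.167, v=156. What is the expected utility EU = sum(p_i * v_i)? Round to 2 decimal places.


EU = sum(p_i * v_i)
0.833 * -35 = -29.155
0.167 * 156 = 26.052
EU = -29.155 + 26.052
= -3.10


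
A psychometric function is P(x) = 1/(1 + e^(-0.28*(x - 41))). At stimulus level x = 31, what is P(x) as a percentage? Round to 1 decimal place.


P(x) = 1/(1 + e^(-0.28*(31 - 41)))
Exponent = -0.28 * -10 = 2.8
e^(2.8) = 16.444647
P = 1/(1 + 16.444647) = 0.057324
Percentage = 5.7


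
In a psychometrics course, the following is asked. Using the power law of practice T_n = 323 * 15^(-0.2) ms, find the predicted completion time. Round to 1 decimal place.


T_n = 323 * 15^(-0.2)
15^(-0.2) = 0.581811
T_n = 323 * 0.581811
= 187.9 ms


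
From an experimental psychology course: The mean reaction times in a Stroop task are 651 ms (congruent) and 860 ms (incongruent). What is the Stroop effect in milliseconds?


Stroop effect = RT(incongruent) - RT(congruent)
= 860 - 651
= 209 ms


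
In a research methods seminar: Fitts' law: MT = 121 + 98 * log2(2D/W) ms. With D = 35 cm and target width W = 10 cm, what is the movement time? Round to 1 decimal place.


MT = 121 + 98 * log2(2*35/10)
2D/W = 7.0
log2(7.0) = 2.8074
MT = 121 + 98 * 2.8074
= 396.1 ms


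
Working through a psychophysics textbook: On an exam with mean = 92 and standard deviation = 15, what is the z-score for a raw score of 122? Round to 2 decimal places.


z = (X - mu) / sigma
= (122 - 92) / 15
= 30 / 15
= 2.00


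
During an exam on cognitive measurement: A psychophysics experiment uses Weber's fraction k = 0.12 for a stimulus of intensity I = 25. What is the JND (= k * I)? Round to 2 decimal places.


JND = k * I
JND = 0.12 * 25
= 3.00


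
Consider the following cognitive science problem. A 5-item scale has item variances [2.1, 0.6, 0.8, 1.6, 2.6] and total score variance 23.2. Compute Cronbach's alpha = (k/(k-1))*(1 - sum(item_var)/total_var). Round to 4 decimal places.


alpha = (k/(k-1)) * (1 - sum(s_i^2)/s_total^2)
sum(item variances) = 7.7
k/(k-1) = 5/4 = 1.25
1 - 7.7/23.2 = 1 - 0.331897 = 0.668103
alpha = 1.25 * 0.668103
= 0.8351


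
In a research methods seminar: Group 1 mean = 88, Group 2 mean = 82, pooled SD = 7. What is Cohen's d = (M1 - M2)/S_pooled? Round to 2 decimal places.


Cohen's d = (M1 - M2) / S_pooled
= (88 - 82) / 7
= 6 / 7
= 0.86


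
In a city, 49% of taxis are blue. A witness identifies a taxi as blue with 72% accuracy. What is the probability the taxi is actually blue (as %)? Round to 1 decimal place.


P(blue | says blue) = P(says blue | blue)*P(blue) / [P(says blue | blue)*P(blue) + P(says blue | not blue)*P(not blue)]
Numerator = 0.72 * 0.49 = 0.3528
False identification = 0.28 * 0.51 = 0.1428
P = 0.3528 / (0.3528 + 0.1428)
= 0.3528 / 0.4956
As percentage = 71.2


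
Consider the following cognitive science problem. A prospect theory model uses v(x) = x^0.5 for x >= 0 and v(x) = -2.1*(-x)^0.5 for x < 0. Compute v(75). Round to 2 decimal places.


Since x = 75 >= 0, use v(x) = x^0.5
75^0.5 = 8.6603
v(75) = 8.66


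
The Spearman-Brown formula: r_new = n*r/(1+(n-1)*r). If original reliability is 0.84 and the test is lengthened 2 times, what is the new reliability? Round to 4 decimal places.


r_new = n*r / (1 + (n-1)*r)
Numerator = 2 * 0.84 = 1.68
Denominator = 1 + 1 * 0.84 = 1.84
r_new = 1.68 / 1.84
= 0.9130


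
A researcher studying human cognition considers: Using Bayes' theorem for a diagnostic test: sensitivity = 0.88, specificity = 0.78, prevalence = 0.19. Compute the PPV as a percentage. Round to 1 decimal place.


PPV = (sens * prev) / (sens * prev + (1-spec) * (1-prev))
Numerator = 0.88 * 0.19 = 0.1672
P(positive and no disease) = (1 - spec) * (1 - prev) = (1 - 0.78) * (1 - 0.19) = 0.1782
Denominator = 0.1672 + 0.1782 = 0.3454
PPV = 0.1672 / 0.3454 = 0.484076
As percentage = 48.4


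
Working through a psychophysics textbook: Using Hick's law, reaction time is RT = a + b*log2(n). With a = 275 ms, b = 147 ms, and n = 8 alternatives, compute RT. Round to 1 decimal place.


RT = 275 + 147 * log2(8)
log2(8) = 3.0
RT = 275 + 147 * 3.0
= 275 + 441.0
= 716.0 ms


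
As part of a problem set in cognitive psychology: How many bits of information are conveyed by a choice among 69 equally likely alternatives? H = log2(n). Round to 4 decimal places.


H = log2(n)
H = log2(69)
= 6.1085


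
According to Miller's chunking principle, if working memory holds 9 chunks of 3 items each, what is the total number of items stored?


Total items = chunks * items_per_chunk
= 9 * 3
= 27


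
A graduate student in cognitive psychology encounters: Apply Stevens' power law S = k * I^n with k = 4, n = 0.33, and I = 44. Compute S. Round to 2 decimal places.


S = 4 * 44^0.33
44^0.33 = 3.4861
S = 4 * 3.4861
= 13.94


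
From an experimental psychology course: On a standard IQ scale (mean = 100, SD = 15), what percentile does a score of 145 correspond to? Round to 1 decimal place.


z = (IQ - mean) / SD
z = (145 - 100) / 15 = 3.0
Percentile = Phi(3.0) * 100
Phi(3.0) = 0.99865
= 99.9


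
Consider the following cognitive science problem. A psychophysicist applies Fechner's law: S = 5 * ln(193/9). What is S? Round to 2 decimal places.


S = 5 * ln(193/9)
I/I0 = 21.444444
ln(21.444444) = 3.0655
S = 5 * 3.0655
= 15.33


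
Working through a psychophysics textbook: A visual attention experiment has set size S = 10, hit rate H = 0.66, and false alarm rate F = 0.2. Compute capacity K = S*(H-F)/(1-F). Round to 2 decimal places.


K = S * (H - F) / (1 - F)
H - F = 0.46
1 - F = 0.8
K = 10 * 0.46 / 0.8
= 5.75


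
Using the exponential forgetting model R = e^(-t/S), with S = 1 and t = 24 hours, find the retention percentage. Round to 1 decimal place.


R = e^(-t/S)
-t/S = -24/1 = -24.0
R = e^(-24.0) = 0.0
Percentage = 0.0 * 100
= 0.0


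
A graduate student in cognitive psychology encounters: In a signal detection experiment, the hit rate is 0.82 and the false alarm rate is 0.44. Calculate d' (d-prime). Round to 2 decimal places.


d' = z(HR) - z(FAR)
z(0.82) = 0.9154
z(0.44) = -0.151
d' = 0.9154 - -0.151
= 1.07


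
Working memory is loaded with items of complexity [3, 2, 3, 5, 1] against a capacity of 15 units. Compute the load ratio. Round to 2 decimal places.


Total complexity = 3 + 2 + 3 + 5 + 1 = 14
Load = total / capacity = 14 / 15
= 0.93


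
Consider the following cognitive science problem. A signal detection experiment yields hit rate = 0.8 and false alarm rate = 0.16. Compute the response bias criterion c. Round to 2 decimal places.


c = -0.5 * (z(HR) + z(FAR))
z(0.8) = 0.8416
z(0.16) = -0.9945
c = -0.5 * (0.8416 + -0.9945)
= -0.5 * -0.1529
= 0.08


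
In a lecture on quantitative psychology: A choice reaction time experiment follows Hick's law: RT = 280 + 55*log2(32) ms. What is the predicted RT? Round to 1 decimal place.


RT = 280 + 55 * log2(32)
log2(32) = 5.0
RT = 280 + 55 * 5.0
= 280 + 275.0
= 555.0 ms


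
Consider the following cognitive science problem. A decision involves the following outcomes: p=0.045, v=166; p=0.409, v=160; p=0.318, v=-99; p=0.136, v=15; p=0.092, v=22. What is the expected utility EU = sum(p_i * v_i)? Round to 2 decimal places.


EU = sum(p_i * v_i)
0.045 * 166 = 7.47
0.409 * 160 = 65.44
0.318 * -99 = -31.482
0.136 * 15 = 2.04
0.092 * 22 = 2.024
EU = 7.47 + 65.44 + -31.482 + 2.04 + 2.024
= 45.49


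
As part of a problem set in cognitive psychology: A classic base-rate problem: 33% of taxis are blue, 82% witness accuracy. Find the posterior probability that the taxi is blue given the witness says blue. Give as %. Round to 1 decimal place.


P(blue | says blue) = P(says blue | blue)*P(blue) / [P(says blue | blue)*P(blue) + P(says blue | not blue)*P(not blue)]
Numerator = 0.82 * 0.33 = 0.2706
False identification = 0.18 * 0.67 = 0.1206
P = 0.2706 / (0.2706 + 0.1206)
= 0.2706 / 0.3912
As percentage = 69.2


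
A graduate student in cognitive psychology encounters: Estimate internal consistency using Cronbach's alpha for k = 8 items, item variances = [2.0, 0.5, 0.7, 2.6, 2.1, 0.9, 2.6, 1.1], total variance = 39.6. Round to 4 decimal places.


alpha = (k/(k-1)) * (1 - sum(s_i^2)/s_total^2)
sum(item variances) = 12.5
k/(k-1) = 8/7 = 1.142857
1 - 12.5/39.6 = 1 - 0.315657 = 0.684343
alpha = 1.142857 * 0.684343
= 0.7821


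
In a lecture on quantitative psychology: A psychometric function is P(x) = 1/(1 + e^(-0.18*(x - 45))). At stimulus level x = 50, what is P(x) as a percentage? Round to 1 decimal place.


P(x) = 1/(1 + e^(-0.18*(50 - 45)))
Exponent = -0.18 * 5 = -0.9
e^(-0.9) = 0.40657
P = 1/(1 + 0.40657) = 0.710949
Percentage = 71.1


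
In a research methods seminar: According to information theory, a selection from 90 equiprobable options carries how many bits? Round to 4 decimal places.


H = log2(n)
H = log2(90)
= 6.4919


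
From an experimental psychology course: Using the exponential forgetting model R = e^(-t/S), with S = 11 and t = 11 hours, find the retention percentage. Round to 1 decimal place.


R = e^(-t/S)
-t/S = -11/11 = -1.0
R = e^(-1.0) = 0.367879
Percentage = 0.367879 * 100
= 36.8


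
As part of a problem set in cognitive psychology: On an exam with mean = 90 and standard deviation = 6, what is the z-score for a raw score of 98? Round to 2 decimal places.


z = (X - mu) / sigma
= (98 - 90) / 6
= 8 / 6
= 1.33


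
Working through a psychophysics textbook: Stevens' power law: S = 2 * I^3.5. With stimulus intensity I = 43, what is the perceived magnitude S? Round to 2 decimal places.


S = 2 * 43^3.5
43^3.5 = 521362.2648
S = 2 * 521362.2648
= 1042724.53


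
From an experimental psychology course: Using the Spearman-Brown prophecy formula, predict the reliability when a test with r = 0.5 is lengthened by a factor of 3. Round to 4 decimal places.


r_new = n*r / (1 + (n-1)*r)
Numerator = 3 * 0.5 = 1.5
Denominator = 1 + 2 * 0.5 = 2.0
r_new = 1.5 / 2.0
= 0.7500


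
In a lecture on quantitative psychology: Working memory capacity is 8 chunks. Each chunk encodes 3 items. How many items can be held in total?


Total items = chunks * items_per_chunk
= 8 * 3
= 24


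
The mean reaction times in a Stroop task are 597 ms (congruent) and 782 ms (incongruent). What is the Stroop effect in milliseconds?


Stroop effect = RT(incongruent) - RT(congruent)
= 782 - 597
= 185 ms


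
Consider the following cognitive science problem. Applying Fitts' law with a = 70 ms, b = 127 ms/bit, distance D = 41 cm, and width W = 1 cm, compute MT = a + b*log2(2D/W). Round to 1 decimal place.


MT = 70 + 127 * log2(2*41/1)
2D/W = 82.0
log2(82.0) = 6.3576
MT = 70 + 127 * 6.3576
= 877.4 ms


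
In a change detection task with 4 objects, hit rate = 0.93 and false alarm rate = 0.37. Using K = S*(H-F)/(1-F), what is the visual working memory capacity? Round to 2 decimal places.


K = S * (H - F) / (1 - F)
H - F = 0.56
1 - F = 0.63
K = 4 * 0.56 / 0.63
= 3.56


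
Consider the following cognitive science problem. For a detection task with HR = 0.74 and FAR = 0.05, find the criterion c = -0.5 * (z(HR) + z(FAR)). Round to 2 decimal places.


c = -0.5 * (z(HR) + z(FAR))
z(0.74) = 0.6433
z(0.05) = -1.6449
c = -0.5 * (0.6433 + -1.6449)
= -0.5 * -1.0016
= 0.50


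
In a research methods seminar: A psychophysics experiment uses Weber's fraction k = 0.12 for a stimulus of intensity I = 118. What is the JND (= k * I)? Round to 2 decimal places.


JND = k * I
JND = 0.12 * 118
= 14.16


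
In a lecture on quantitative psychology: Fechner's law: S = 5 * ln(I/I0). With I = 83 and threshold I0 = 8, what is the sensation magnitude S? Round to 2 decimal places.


S = 5 * ln(83/8)
I/I0 = 10.375
ln(10.375) = 2.3394
S = 5 * 2.3394
= 11.70


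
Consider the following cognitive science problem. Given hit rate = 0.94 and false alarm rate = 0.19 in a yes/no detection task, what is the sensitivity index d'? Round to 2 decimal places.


d' = z(HR) - z(FAR)
z(0.94) = 1.5548
z(0.19) = -0.8779
d' = 1.5548 - -0.8779
= 2.43


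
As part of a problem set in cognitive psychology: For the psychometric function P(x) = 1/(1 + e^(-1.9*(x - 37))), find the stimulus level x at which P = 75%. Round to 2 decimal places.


At P = 0.75: 0.75 = 1/(1 + e^(-k*(x-x0)))
Solving: e^(-k*(x-x0)) = 1/3
x = x0 + ln(3)/k
ln(3) = 1.0986
x = 37 + 1.0986/1.9
= 37 + 0.5782
= 37.58


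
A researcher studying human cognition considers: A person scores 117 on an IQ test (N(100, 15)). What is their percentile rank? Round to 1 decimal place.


z = (IQ - mean) / SD
z = (117 - 100) / 15 = 1.1333
Percentile = Phi(1.1333) * 100
Phi(1.1333) = 0.871456
= 87.1


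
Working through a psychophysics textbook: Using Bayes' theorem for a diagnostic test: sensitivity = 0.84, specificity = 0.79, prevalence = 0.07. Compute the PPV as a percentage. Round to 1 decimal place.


PPV = (sens * prev) / (sens * prev + (1-spec) * (1-prev))
Numerator = 0.84 * 0.07 = 0.0588
P(positive and no disease) = (1 - spec) * (1 - prev) = (1 - 0.79) * (1 - 0.07) = 0.1953
Denominator = 0.0588 + 0.1953 = 0.2541
PPV = 0.0588 / 0.2541 = 0.231405
As percentage = 23.1


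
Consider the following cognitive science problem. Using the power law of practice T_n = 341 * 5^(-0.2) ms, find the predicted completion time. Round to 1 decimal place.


T_n = 341 * 5^(-0.2)
5^(-0.2) = 0.72478
T_n = 341 * 0.72478
= 247.1 ms


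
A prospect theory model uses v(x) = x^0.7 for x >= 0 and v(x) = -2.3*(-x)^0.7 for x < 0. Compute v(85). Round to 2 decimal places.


Since x = 85 >= 0, use v(x) = x^0.7
85^0.7 = 22.4178
v(85) = 22.42


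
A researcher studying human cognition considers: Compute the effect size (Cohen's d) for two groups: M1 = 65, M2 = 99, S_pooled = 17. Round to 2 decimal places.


Cohen's d = (M1 - M2) / S_pooled
= (65 - 99) / 17
= -34 / 17
= -2.00


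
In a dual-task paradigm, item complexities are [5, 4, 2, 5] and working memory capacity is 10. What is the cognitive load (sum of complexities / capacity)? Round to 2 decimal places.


Total complexity = 5 + 4 + 2 + 5 = 16
Load = total / capacity = 16 / 10
= 1.60


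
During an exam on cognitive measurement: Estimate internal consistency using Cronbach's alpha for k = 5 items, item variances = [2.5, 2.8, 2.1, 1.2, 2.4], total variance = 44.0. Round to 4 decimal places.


alpha = (k/(k-1)) * (1 - sum(s_i^2)/s_total^2)
sum(item variances) = 11.0
k/(k-1) = 5/4 = 1.25
1 - 11.0/44.0 = 1 - 0.25 = 0.75
alpha = 1.25 * 0.75
= 0.9375


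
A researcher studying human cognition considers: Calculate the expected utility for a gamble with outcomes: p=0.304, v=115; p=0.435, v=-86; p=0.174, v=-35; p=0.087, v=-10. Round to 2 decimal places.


EU = sum(p_i * v_i)
0.304 * 115 = 34.96
0.435 * -86 = -37.41
0.174 * -35 = -6.09
0.087 * -10 = -0.87
EU = 34.96 + -37.41 + -6.09 + -0.87
= -9.41


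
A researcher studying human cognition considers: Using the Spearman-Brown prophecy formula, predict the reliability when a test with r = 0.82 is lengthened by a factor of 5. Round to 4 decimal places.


r_new = n*r / (1 + (n-1)*r)
Numerator = 5 * 0.82 = 4.1
Denominator = 1 + 4 * 0.82 = 4.28
r_new = 4.1 / 4.28
= 0.9579


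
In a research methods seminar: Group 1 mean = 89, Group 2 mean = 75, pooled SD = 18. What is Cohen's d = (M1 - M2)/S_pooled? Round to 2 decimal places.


Cohen's d = (M1 - M2) / S_pooled
= (89 - 75) / 18
= 14 / 18
= 0.78


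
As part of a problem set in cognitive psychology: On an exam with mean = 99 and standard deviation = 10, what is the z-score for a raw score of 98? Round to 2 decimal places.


z = (X - mu) / sigma
= (98 - 99) / 10
= -1 / 10
= -0.10


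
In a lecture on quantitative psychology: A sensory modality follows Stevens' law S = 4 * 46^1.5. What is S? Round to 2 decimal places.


S = 4 * 46^1.5
46^1.5 = 311.9872
S = 4 * 311.9872
= 1247.95


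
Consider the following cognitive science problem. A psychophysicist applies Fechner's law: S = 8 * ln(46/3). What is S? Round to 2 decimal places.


S = 8 * ln(46/3)
I/I0 = 15.333333
ln(15.333333) = 2.73
S = 8 * 2.73
= 21.84


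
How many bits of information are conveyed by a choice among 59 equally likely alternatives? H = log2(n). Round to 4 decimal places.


H = log2(n)
H = log2(59)
= 5.8826


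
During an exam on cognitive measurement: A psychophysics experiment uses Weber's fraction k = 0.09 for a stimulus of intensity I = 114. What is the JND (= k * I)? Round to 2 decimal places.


JND = k * I
JND = 0.09 * 114
= 10.26


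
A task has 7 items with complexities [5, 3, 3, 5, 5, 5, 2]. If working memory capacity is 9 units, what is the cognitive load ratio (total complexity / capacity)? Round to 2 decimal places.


Total complexity = 5 + 3 + 3 + 5 + 5 + 5 + 2 = 28
Load = total / capacity = 28 / 9
= 3.11


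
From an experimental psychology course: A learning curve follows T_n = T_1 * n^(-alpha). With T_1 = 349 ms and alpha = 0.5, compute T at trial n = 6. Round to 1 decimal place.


T_n = 349 * 6^(-0.5)
6^(-0.5) = 0.408248
T_n = 349 * 0.408248
= 142.5 ms


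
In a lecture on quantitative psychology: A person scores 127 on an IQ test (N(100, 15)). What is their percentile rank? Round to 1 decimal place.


z = (IQ - mean) / SD
z = (127 - 100) / 15 = 1.8
Percentile = Phi(1.8) * 100
Phi(1.8) = 0.96407
= 96.4


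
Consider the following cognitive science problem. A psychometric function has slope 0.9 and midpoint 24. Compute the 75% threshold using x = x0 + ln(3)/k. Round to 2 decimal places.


At P = 0.75: 0.75 = 1/(1 + e^(-k*(x-x0)))
Solving: e^(-k*(x-x0)) = 1/3
x = x0 + ln(3)/k
ln(3) = 1.0986
x = 24 + 1.0986/0.9
= 24 + 1.2207
= 25.22


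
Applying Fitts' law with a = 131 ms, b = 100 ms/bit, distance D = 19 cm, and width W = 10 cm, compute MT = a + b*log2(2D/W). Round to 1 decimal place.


MT = 131 + 100 * log2(2*19/10)
2D/W = 3.8
log2(3.8) = 1.926
MT = 131 + 100 * 1.926
= 323.6 ms


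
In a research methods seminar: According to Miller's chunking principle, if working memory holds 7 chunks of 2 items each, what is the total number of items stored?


Total items = chunks * items_per_chunk
= 7 * 2
= 14


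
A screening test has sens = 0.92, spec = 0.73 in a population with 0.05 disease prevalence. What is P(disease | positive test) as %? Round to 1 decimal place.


PPV = (sens * prev) / (sens * prev + (1-spec) * (1-prev))
Numerator = 0.92 * 0.05 = 0.046
P(positive and no disease) = (1 - spec) * (1 - prev) = (1 - 0.73) * (1 - 0.05) = 0.2565
Denominator = 0.046 + 0.2565 = 0.3025
PPV = 0.046 / 0.3025 = 0.152066
As percentage = 15.2


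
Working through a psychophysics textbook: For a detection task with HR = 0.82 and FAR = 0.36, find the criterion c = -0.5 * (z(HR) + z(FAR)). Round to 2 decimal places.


c = -0.5 * (z(HR) + z(FAR))
z(0.82) = 0.9154
z(0.36) = -0.3585
c = -0.5 * (0.9154 + -0.3585)
= -0.5 * 0.5569
= -0.28


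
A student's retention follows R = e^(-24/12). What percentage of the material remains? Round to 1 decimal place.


R = e^(-t/S)
-t/S = -24/12 = -2.0
R = e^(-2.0) = 0.135335
Percentage = 0.135335 * 100
= 13.5


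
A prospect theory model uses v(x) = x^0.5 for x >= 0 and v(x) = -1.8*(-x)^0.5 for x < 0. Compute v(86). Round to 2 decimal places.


Since x = 86 >= 0, use v(x) = x^0.5
86^0.5 = 9.2736
v(86) = 9.27


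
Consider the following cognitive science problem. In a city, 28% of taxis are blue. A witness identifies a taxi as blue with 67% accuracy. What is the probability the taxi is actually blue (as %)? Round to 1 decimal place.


P(blue | says blue) = P(says blue | blue)*P(blue) / [P(says blue | blue)*P(blue) + P(says blue | not blue)*P(not blue)]
Numerator = 0.67 * 0.28 = 0.1876
False identification = 0.33 * 0.72 = 0.2376
P = 0.1876 / (0.1876 + 0.2376)
= 0.1876 / 0.4252
As percentage = 44.1


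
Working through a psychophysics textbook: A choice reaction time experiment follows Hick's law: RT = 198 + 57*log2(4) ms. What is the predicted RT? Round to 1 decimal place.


RT = 198 + 57 * log2(4)
log2(4) = 2.0
RT = 198 + 57 * 2.0
= 198 + 114.0
= 312.0 ms


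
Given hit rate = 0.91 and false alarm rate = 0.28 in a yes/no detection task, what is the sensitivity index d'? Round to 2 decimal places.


d' = z(HR) - z(FAR)
z(0.91) = 1.3408
z(0.28) = -0.5828
d' = 1.3408 - -0.5828
= 1.92


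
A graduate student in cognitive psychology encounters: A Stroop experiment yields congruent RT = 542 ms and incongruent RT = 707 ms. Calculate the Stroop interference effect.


Stroop effect = RT(incongruent) - RT(congruent)
= 707 - 542
= 165 ms


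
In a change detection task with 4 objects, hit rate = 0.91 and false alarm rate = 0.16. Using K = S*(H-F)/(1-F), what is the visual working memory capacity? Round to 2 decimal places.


K = S * (H - F) / (1 - F)
H - F = 0.75
1 - F = 0.84
K = 4 * 0.75 / 0.84
= 3.57


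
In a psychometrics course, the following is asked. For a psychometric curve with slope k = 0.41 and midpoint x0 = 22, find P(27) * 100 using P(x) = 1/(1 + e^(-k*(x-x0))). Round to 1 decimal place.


P(x) = 1/(1 + e^(-0.41*(27 - 22)))
Exponent = -0.41 * 5 = -2.05
e^(-2.05) = 0.128735
P = 1/(1 + 0.128735) = 0.885948
Percentage = 88.6


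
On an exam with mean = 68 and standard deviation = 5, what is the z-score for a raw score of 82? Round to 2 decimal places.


z = (X - mu) / sigma
= (82 - 68) / 5
= 14 / 5
= 2.80


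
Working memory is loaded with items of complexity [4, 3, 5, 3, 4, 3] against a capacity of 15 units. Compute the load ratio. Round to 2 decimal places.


Total complexity = 4 + 3 + 5 + 3 + 4 + 3 = 22
Load = total / capacity = 22 / 15
= 1.47


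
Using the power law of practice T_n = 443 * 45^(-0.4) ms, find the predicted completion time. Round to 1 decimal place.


T_n = 443 * 45^(-0.4)
45^(-0.4) = 0.21813
T_n = 443 * 0.21813
= 96.6 ms


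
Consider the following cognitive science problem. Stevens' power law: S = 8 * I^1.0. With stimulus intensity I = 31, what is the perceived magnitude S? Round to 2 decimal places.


S = 8 * 31^1.0
31^1.0 = 31.0
S = 8 * 31.0
= 248.00


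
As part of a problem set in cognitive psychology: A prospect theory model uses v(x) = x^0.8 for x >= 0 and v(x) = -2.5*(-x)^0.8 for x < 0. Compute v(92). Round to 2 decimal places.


Since x = 92 >= 0, use v(x) = x^0.8
92^0.8 = 37.2418
v(92) = 37.24


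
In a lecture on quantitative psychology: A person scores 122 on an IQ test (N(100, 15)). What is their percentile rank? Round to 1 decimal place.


z = (IQ - mean) / SD
z = (122 - 100) / 15 = 1.4667
Percentile = Phi(1.4667) * 100
Phi(1.4667) = 0.928771
= 92.9


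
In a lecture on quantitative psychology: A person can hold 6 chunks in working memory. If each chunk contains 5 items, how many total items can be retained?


Total items = chunks * items_per_chunk
= 6 * 5
= 30


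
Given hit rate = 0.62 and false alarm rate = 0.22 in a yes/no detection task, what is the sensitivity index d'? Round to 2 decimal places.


d' = z(HR) - z(FAR)
z(0.62) = 0.3055
z(0.22) = -0.7722
d' = 0.3055 - -0.7722
= 1.08


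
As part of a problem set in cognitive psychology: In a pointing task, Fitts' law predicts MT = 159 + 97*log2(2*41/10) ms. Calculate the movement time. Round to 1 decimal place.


MT = 159 + 97 * log2(2*41/10)
2D/W = 8.2
log2(8.2) = 3.0356
MT = 159 + 97 * 3.0356
= 453.5 ms


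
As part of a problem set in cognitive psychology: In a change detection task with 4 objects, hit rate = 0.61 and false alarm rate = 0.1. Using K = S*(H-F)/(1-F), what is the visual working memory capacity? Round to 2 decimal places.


K = S * (H - F) / (1 - F)
H - F = 0.51
1 - F = 0.9
K = 4 * 0.51 / 0.9
= 2.27


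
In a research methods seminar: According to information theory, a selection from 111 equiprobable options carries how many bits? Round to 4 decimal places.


H = log2(n)
H = log2(111)
= 6.7944


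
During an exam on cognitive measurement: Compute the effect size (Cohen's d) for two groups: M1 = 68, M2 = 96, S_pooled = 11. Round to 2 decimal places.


Cohen's d = (M1 - M2) / S_pooled
= (68 - 96) / 11
= -28 / 11
= -2.55


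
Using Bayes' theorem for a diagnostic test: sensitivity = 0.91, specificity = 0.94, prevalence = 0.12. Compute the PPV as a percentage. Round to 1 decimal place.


PPV = (sens * prev) / (sens * prev + (1-spec) * (1-prev))
Numerator = 0.91 * 0.12 = 0.1092
P(positive and no disease) = (1 - spec) * (1 - prev) = (1 - 0.94) * (1 - 0.12) = 0.0528
Denominator = 0.1092 + 0.0528 = 0.162
PPV = 0.1092 / 0.162 = 0.674074
As percentage = 67.4


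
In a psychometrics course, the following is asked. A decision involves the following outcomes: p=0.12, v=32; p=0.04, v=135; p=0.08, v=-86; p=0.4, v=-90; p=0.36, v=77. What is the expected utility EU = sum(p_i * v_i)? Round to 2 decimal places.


EU = sum(p_i * v_i)
0.12 * 32 = 3.84
0.04 * 135 = 5.4
0.08 * -86 = -6.88
0.4 * -90 = -36.0
0.36 * 77 = 27.72
EU = 3.84 + 5.4 + -6.88 + -36.0 + 27.72
= -5.92


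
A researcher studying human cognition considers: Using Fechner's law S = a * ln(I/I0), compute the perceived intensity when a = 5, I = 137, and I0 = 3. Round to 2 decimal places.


S = 5 * ln(137/3)
I/I0 = 45.666667
ln(45.666667) = 3.8214
S = 5 * 3.8214
= 19.11


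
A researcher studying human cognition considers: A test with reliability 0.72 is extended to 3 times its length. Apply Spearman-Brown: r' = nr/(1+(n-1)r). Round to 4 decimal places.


r_new = n*r / (1 + (n-1)*r)
Numerator = 3 * 0.72 = 2.16
Denominator = 1 + 2 * 0.72 = 2.44
r_new = 2.16 / 2.44
= 0.8852


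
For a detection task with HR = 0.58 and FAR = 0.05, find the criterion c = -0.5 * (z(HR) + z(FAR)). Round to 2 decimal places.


c = -0.5 * (z(HR) + z(FAR))
z(0.58) = 0.2019
z(0.05) = -1.6449
c = -0.5 * (0.2019 + -1.6449)
= -0.5 * -1.443
= 0.72


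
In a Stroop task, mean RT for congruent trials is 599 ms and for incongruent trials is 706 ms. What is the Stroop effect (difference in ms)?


Stroop effect = RT(incongruent) - RT(congruent)
= 706 - 599
= 107 ms


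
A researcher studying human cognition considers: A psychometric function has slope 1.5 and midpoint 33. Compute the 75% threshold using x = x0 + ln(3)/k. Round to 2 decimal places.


At P = 0.75: 0.75 = 1/(1 + e^(-k*(x-x0)))
Solving: e^(-k*(x-x0)) = 1/3
x = x0 + ln(3)/k
ln(3) = 1.0986
x = 33 + 1.0986/1.5
= 33 + 0.7324
= 33.73


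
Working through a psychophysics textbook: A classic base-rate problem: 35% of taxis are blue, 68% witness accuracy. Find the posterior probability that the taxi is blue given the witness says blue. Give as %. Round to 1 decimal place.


P(blue | says blue) = P(says blue | blue)*P(blue) / [P(says blue | blue)*P(blue) + P(says blue | not blue)*P(not blue)]
Numerator = 0.68 * 0.35 = 0.238
False identification = 0.32 * 0.65 = 0.208
P = 0.238 / (0.238 + 0.208)
= 0.238 / 0.446
As percentage = 53.4


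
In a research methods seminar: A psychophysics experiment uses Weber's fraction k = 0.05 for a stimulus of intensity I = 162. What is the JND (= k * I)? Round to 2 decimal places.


JND = k * I
JND = 0.05 * 162
= 8.10


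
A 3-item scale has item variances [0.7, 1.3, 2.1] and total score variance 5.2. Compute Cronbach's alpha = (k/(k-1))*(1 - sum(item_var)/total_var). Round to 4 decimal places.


alpha = (k/(k-1)) * (1 - sum(s_i^2)/s_total^2)
sum(item variances) = 4.1
k/(k-1) = 3/2 = 1.5
1 - 4.1/5.2 = 1 - 0.788462 = 0.211538
alpha = 1.5 * 0.211538
= 0.3173


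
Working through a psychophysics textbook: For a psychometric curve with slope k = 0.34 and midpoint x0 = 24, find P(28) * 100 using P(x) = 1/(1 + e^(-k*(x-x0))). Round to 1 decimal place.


P(x) = 1/(1 + e^(-0.34*(28 - 24)))
Exponent = -0.34 * 4 = -1.36
e^(-1.36) = 0.256661
P = 1/(1 + 0.256661) = 0.79576
Percentage = 79.6


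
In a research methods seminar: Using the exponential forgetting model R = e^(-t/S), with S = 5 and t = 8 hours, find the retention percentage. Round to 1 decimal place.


R = e^(-t/S)
-t/S = -8/5 = -1.6
R = e^(-1.6) = 0.201897
Percentage = 0.201897 * 100
= 20.2


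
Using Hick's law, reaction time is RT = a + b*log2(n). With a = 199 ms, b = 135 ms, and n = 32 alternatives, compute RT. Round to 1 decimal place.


RT = 199 + 135 * log2(32)
log2(32) = 5.0
RT = 199 + 135 * 5.0
= 199 + 675.0
= 874.0 ms


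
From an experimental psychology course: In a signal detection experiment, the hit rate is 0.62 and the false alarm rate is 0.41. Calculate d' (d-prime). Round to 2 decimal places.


d' = z(HR) - z(FAR)
z(0.62) = 0.3055
z(0.41) = -0.2275
d' = 0.3055 - -0.2275
= 0.53


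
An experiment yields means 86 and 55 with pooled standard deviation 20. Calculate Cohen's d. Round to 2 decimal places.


Cohen's d = (M1 - M2) / S_pooled
= (86 - 55) / 20
= 31 / 20
= 1.55


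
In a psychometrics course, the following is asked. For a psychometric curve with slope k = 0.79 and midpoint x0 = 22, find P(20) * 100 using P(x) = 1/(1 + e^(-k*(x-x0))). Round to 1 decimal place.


P(x) = 1/(1 + e^(-0.79*(20 - 22)))
Exponent = -0.79 * -2 = 1.58
e^(1.58) = 4.854956
P = 1/(1 + 4.854956) = 0.170795
Percentage = 17.1


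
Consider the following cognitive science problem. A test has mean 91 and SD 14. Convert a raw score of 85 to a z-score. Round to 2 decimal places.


z = (X - mu) / sigma
= (85 - 91) / 14
= -6 / 14
= -0.43


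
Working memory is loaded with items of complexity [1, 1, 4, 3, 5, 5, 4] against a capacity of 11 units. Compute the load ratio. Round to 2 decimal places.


Total complexity = 1 + 1 + 4 + 3 + 5 + 5 + 4 = 23
Load = total / capacity = 23 / 11
= 2.09


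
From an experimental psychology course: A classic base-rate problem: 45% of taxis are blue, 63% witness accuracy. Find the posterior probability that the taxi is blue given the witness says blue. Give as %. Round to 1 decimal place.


P(blue | says blue) = P(says blue | blue)*P(blue) / [P(says blue | blue)*P(blue) + P(says blue | not blue)*P(not blue)]
Numerator = 0.63 * 0.45 = 0.2835
False identification = 0.37 * 0.55 = 0.2035
P = 0.2835 / (0.2835 + 0.2035)
= 0.2835 / 0.487
As percentage = 58.2


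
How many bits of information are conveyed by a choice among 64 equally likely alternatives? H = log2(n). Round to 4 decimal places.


H = log2(n)
H = log2(64)
= 6.0000


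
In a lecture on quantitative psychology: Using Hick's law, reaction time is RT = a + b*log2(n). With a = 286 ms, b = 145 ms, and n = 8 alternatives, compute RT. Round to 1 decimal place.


RT = 286 + 145 * log2(8)
log2(8) = 3.0
RT = 286 + 145 * 3.0
= 286 + 435.0
= 721.0 ms


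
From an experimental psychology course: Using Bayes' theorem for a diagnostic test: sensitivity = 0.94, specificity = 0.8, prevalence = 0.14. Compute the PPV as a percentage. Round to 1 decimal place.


PPV = (sens * prev) / (sens * prev + (1-spec) * (1-prev))
Numerator = 0.94 * 0.14 = 0.1316
P(positive and no disease) = (1 - spec) * (1 - prev) = (1 - 0.8) * (1 - 0.14) = 0.172
Denominator = 0.1316 + 0.172 = 0.3036
PPV = 0.1316 / 0.3036 = 0.433465
As percentage = 43.3


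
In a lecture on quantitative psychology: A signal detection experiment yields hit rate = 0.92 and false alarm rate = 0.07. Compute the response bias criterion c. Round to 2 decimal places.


c = -0.5 * (z(HR) + z(FAR))
z(0.92) = 1.4051
z(0.07) = -1.4758
c = -0.5 * (1.4051 + -1.4758)
= -0.5 * -0.0707
= 0.04


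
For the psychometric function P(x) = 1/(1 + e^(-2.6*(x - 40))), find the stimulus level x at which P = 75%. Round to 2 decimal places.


At P = 0.75: 0.75 = 1/(1 + e^(-k*(x-x0)))
Solving: e^(-k*(x-x0)) = 1/3
x = x0 + ln(3)/k
ln(3) = 1.0986
x = 40 + 1.0986/2.6
= 40 + 0.4225
= 40.42


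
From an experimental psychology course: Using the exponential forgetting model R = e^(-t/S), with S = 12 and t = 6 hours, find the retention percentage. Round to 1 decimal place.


R = e^(-t/S)
-t/S = -6/12 = -0.5
R = e^(-0.5) = 0.606531
Percentage = 0.606531 * 100
= 60.7


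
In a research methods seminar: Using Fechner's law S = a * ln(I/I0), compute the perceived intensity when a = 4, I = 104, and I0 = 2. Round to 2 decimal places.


S = 4 * ln(104/2)
I/I0 = 52.0
ln(52.0) = 3.9512
S = 4 * 3.9512
= 15.80


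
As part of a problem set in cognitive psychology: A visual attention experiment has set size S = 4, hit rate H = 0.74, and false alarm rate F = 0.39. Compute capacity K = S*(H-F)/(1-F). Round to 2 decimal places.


K = S * (H - F) / (1 - F)
H - F = 0.35
1 - F = 0.61
K = 4 * 0.35 / 0.61
= 2.30


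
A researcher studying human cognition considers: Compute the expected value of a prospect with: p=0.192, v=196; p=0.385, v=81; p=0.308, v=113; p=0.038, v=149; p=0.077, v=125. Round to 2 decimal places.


EU = sum(p_i * v_i)
0.192 * 196 = 37.632
0.385 * 81 = 31.185
0.308 * 113 = 34.804
0.038 * 149 = 5.662
0.077 * 125 = 9.625
EU = 37.632 + 31.185 + 34.804 + 5.662 + 9.625
= 118.91


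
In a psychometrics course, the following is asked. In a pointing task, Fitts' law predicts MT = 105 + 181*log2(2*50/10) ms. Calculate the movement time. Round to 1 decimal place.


MT = 105 + 181 * log2(2*50/10)
2D/W = 10.0
log2(10.0) = 3.3219
MT = 105 + 181 * 3.3219
= 706.3 ms


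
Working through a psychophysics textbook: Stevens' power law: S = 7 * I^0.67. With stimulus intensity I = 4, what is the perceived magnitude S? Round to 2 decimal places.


S = 7 * 4^0.67
4^0.67 = 2.5315
S = 7 * 2.5315
= 17.72


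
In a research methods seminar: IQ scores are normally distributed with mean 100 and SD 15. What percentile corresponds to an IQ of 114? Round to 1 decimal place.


z = (IQ - mean) / SD
z = (114 - 100) / 15 = 0.9333
Percentile = Phi(0.9333) * 100
Phi(0.9333) = 0.824667
= 82.5


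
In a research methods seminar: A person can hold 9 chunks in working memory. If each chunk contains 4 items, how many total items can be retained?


Total items = chunks * items_per_chunk
= 9 * 4
= 36


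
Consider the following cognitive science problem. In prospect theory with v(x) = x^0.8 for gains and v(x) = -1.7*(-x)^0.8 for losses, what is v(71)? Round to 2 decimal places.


Since x = 71 >= 0, use v(x) = x^0.8
71^0.8 = 30.2696
v(71) = 30.27


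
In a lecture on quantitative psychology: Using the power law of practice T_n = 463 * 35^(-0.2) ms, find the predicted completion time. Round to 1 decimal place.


T_n = 463 * 35^(-0.2)
35^(-0.2) = 0.491119
T_n = 463 * 0.491119
= 227.4 ms


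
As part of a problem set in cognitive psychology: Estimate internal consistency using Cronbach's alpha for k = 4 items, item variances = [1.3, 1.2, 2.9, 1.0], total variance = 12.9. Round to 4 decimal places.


alpha = (k/(k-1)) * (1 - sum(s_i^2)/s_total^2)
sum(item variances) = 6.4
k/(k-1) = 4/3 = 1.333333
1 - 6.4/12.9 = 1 - 0.496124 = 0.503876
alpha = 1.333333 * 0.503876
= 0.6718


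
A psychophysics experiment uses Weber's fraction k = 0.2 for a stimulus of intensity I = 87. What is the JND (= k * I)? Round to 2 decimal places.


JND = k * I
JND = 0.2 * 87
= 17.40


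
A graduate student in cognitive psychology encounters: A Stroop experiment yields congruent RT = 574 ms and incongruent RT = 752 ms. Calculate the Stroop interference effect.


Stroop effect = RT(incongruent) - RT(congruent)
= 752 - 574
= 178 ms


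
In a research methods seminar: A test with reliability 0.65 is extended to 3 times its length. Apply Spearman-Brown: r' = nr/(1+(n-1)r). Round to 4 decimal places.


r_new = n*r / (1 + (n-1)*r)
Numerator = 3 * 0.65 = 1.95
Denominator = 1 + 2 * 0.65 = 2.3
r_new = 1.95 / 2.3
= 0.8478
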